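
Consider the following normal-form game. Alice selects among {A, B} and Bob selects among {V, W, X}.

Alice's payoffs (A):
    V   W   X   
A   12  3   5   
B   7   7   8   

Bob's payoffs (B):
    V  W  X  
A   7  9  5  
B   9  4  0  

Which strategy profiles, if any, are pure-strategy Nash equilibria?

A profile is a Nash equilibrium when each player is best-responding to the other.
Alice's best responses — vs V: A (payoff 12); vs W: B (payoff 7); vs X: B (payoff 8).
Bob's best responses — vs A: W (payoff 9); vs B: V (payoff 9).
No cell has both players best-responding. For instance, Alice's best reply to W is B, but against B Bob prefers V over W.

No pure-strategy Nash equilibrium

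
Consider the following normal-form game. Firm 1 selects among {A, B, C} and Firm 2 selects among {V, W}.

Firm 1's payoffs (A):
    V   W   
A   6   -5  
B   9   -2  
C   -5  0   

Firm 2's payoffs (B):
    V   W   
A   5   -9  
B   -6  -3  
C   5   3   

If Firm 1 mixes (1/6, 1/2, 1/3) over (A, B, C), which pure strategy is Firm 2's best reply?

Firm 2's best reply maximizes expected payoff against the mix.
V: (1/6)·5 + (1/2)·(-6) + (1/3)·5 = -1/2
W: (1/6)·(-9) + (1/2)·(-3) + (1/3)·3 = -2
Highest expected payoff is -1/2, from V.

V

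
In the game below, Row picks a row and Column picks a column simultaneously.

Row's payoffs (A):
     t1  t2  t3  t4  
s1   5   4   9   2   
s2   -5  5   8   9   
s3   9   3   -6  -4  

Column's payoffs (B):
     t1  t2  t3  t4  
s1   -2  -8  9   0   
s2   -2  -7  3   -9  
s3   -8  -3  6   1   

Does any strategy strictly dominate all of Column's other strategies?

t3

A strategy is strictly dominant if it gives Column a strictly higher payoff than every other strategy, against every choice by the opponent.
t3 strictly dominates: vs s1: 9 > each of {-2, -8, 0}; vs s2: 3 > each of {-2, -7, -9}; vs s3: 6 > each of {-8, -3, 1}.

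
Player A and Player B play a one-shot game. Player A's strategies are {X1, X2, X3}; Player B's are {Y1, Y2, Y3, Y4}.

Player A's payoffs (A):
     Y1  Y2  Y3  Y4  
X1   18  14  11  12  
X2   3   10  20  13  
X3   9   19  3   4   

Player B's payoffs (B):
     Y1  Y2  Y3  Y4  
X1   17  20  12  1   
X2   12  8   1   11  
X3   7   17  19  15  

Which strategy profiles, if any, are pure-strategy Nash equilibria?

Find each player's best response to every opponent strategy; NE are the intersections.
Player A's best responses — vs Y1: X1 (payoff 18); vs Y2: X3 (payoff 19); vs Y3: X2 (payoff 20); vs Y4: X2 (payoff 13).
Player B's best responses — vs X1: Y2 (payoff 20); vs X2: Y1 (payoff 12); vs X3: Y3 (payoff 19).
No cell has both players best-responding. For instance, Player A's best reply to Y3 is X2, but against X2 Player B prefers Y1 over Y3.

None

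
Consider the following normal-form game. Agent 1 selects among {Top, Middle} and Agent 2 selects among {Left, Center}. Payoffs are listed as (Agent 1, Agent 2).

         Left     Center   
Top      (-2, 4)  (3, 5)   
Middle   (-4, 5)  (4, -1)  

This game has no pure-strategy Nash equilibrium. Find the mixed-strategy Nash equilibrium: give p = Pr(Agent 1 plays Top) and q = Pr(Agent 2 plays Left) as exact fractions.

p = 6/7, q = 1/3

Each player's mixing probability is pinned down by making the *other* player indifferent.
Agent 2 indifferent between Left and Center: p·4 + (1−p)·5 = p·5 + (1−p)·(-1) ⟹ 5 + (-1)p = (-1) + 6p ⟹ p = 6/7.
Agent 1 indifferent between Top and Middle: q·(-2) + (1−q)·3 = q·(-4) + (1−q)·4 ⟹ 3 + (-5)q = 4 + (-8)q ⟹ q = 1/3.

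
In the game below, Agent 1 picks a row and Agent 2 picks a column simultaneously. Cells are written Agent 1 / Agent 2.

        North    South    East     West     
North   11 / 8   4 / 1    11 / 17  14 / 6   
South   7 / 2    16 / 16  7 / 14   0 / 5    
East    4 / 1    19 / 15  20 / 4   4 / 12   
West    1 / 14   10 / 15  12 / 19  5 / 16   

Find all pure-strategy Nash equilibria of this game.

Find each player's best response to every opponent strategy; NE are the intersections.
Agent 1's best responses — vs North: North (payoff 11); vs South: East (payoff 19); vs East: East (payoff 20); vs West: North (payoff 14).
Agent 2's best responses — vs North: East (payoff 17); vs South: South (payoff 16); vs East: South (payoff 15); vs West: East (payoff 19).
The only mutual best response is (East, South); neither player gains by switching there.

(East, South)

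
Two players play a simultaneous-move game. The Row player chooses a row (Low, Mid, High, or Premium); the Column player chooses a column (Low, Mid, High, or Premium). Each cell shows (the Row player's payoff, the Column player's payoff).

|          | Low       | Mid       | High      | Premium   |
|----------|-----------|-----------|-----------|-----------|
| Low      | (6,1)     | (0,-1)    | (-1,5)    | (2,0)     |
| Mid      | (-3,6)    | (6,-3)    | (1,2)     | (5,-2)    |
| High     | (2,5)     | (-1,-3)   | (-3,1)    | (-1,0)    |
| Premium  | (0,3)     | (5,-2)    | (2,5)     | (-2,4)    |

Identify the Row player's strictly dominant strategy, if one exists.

None

Check whether one of the Row player's strategies beats all alternatives regardless of what the opponent does.
Low is not dominant: against Mid, Mid gives 6 > 0.
Mid is not dominant: against Low, Low gives 6 > -3.
High is not dominant: against Low, Low gives 6 > 2.
Premium is not dominant: against Low, Low gives 6 > 0.
No single strategy is best against every opponent action.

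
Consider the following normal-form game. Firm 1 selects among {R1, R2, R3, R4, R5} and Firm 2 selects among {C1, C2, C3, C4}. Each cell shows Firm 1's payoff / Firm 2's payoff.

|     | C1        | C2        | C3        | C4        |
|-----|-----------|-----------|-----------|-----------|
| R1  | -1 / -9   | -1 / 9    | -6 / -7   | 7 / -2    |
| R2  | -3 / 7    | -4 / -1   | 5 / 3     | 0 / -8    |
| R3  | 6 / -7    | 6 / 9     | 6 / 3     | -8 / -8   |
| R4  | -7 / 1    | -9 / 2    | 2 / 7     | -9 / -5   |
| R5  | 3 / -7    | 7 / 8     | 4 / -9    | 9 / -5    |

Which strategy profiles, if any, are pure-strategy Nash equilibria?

(R5, C2)

Check mutual best responses: a cell is a NE iff neither player can gain by unilaterally deviating.
Firm 1's best responses — vs C1: R3 (payoff 6); vs C2: R5 (payoff 7); vs C3: R3 (payoff 6); vs C4: R5 (payoff 9).
Firm 2's best responses — vs R1: C2 (payoff 9); vs R2: C1 (payoff 7); vs R3: C2 (payoff 9); vs R4: C3 (payoff 7); vs R5: C2 (payoff 8).
The only mutual best response is (R5, C2); neither player gains by switching there.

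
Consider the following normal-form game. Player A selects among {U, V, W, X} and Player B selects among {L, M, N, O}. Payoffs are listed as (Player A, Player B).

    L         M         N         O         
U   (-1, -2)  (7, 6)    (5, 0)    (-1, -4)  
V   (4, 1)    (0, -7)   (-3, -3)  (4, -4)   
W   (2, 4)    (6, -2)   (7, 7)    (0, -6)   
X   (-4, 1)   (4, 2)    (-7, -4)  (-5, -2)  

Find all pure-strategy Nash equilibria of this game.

(U, M), (V, L), and (W, N)

A profile is a Nash equilibrium when each player is best-responding to the other.
Player A's best responses — vs L: V (payoff 4); vs M: U (payoff 7); vs N: W (payoff 7); vs O: V (payoff 4).
Player B's best responses — vs U: M (payoff 6); vs V: L (payoff 1); vs W: N (payoff 7); vs X: M (payoff 2).
Mutual best responses occur at (U, M), (V, L), and (W, N); at each, neither player gains by switching.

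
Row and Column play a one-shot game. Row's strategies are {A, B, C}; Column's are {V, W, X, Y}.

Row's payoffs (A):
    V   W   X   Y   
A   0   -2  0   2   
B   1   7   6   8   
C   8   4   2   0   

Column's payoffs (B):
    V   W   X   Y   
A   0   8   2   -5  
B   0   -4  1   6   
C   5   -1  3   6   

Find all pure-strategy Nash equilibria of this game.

(B, Y)

Check mutual best responses: a cell is a NE iff neither player can gain by unilaterally deviating.
Row's best responses — vs V: C (payoff 8); vs W: B (payoff 7); vs X: B (payoff 6); vs Y: B (payoff 8).
Column's best responses — vs A: W (payoff 8); vs B: Y (payoff 6); vs C: Y (payoff 6).
The only mutual best response is (B, Y); neither player gains by switching there.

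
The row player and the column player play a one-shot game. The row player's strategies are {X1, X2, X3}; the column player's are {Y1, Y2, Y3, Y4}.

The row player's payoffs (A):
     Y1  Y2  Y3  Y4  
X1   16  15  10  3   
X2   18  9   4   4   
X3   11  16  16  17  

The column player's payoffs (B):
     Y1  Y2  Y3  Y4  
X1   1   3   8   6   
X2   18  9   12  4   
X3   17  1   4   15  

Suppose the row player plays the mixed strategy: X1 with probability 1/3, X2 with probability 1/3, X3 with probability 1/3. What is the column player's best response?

Y1

The column player's best reply maximizes expected payoff against the mix.
Y1: (1/3)·1 + (1/3)·18 + (1/3)·17 = 12
Y2: (1/3)·3 + (1/3)·9 + (1/3)·1 = 13/3
Y3: (1/3)·8 + (1/3)·12 + (1/3)·4 = 8
Y4: (1/3)·6 + (1/3)·4 + (1/3)·15 = 25/3
Highest expected payoff is 12, from Y1.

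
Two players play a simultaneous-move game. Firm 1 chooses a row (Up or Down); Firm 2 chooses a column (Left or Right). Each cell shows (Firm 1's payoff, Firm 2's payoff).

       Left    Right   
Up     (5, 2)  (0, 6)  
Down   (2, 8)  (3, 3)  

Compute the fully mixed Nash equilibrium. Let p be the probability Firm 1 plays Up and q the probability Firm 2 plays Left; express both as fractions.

In a mixed NE each player is indifferent between their pure strategies, so the opponent's mix sets the indifference.
Firm 2 indifferent between Left and Right: p·2 + (1−p)·8 = p·6 + (1−p)·3 ⟹ 8 + (-6)p = 3 + 3p ⟹ p = 5/9.
Firm 1 indifferent between Up and Down: q·5 + (1−q)·0 = q·2 + (1−q)·3 ⟹ 0 + 5q = 3 + (-1)q ⟹ q = 1/2.

p = 5/9, q = 1/2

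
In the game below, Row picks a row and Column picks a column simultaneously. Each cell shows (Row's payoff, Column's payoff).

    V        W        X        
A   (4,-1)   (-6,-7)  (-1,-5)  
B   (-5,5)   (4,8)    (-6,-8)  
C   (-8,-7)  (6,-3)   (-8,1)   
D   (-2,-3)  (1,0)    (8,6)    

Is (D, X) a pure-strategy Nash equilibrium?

Holding Column at X: Row gets 8 from D, versus -1 from A, -6 from B, -8 from C. No profitable deviation for Row.
Holding Row at D: Column gets 6 from X, versus -3 from V, 0 from W. No profitable deviation for Column either.

Yes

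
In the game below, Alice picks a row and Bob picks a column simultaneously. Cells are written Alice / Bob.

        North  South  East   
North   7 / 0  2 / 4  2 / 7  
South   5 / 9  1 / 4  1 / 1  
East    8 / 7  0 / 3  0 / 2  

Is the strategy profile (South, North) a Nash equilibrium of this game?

No

Holding Bob at North: Alice gets 5 from South but could get 8 by switching to East. Alice has a profitable deviation.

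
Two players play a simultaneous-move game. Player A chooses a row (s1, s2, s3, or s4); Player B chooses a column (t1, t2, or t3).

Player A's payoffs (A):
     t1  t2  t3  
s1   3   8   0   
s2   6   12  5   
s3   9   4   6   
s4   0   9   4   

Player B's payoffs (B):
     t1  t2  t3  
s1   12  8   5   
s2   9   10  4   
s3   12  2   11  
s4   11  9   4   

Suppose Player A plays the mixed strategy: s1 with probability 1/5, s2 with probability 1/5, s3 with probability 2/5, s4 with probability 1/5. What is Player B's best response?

Player B's best reply maximizes expected payoff against the mix.
t1: (1/5)·12 + (1/5)·9 + (2/5)·12 + (1/5)·11 = 56/5
t2: (1/5)·8 + (1/5)·10 + (2/5)·2 + (1/5)·9 = 31/5
t3: (1/5)·5 + (1/5)·4 + (2/5)·11 + (1/5)·4 = 7
Highest expected payoff is 56/5, from t1.

t1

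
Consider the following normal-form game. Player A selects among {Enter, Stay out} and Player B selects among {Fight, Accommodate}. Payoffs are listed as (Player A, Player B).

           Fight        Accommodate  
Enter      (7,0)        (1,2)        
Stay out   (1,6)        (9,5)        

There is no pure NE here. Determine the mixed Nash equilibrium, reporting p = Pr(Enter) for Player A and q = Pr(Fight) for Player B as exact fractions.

In a mixed NE each player is indifferent between their pure strategies, so the opponent's mix sets the indifference.
Player B indifferent between Fight and Accommodate: p·0 + (1−p)·6 = p·2 + (1−p)·5 ⟹ 6 + (-6)p = 5 + (-3)p ⟹ p = 1/3.
Player A indifferent between Enter and Stay out: q·7 + (1−q)·1 = q·1 + (1−q)·9 ⟹ 1 + 6q = 9 + (-8)q ⟹ q = 4/7.

p = 1/3, q = 4/7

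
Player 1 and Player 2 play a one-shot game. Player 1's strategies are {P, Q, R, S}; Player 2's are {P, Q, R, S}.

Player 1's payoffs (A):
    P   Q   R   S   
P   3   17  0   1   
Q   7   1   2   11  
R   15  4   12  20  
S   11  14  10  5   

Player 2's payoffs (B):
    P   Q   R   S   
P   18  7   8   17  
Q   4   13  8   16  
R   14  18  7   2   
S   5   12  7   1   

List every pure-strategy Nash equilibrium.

There is no pure-strategy Nash equilibrium

Find each player's best response to every opponent strategy; NE are the intersections.
Player 1's best responses — vs P: R (payoff 15); vs Q: P (payoff 17); vs R: R (payoff 12); vs S: R (payoff 20).
Player 2's best responses — vs P: P (payoff 18); vs Q: S (payoff 16); vs R: Q (payoff 18); vs S: Q (payoff 12).
No cell has both players best-responding. For instance, Player 1's best reply to R is R, but against R Player 2 prefers Q over R.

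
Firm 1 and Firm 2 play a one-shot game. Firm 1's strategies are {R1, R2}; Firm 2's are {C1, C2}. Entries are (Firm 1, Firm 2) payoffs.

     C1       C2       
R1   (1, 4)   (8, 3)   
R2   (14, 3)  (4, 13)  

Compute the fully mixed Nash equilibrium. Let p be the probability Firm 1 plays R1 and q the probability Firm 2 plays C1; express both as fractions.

p = 10/11, q = 4/17

Each player's mixing probability is pinned down by making the *other* player indifferent.
Firm 2 indifferent between C1 and C2: p·4 + (1−p)·3 = p·3 + (1−p)·13 ⟹ 3 + 1p = 13 + (-10)p ⟹ p = 10/11.
Firm 1 indifferent between R1 and R2: q·1 + (1−q)·8 = q·14 + (1−q)·4 ⟹ 8 + (-7)q = 4 + 10q ⟹ q = 4/17.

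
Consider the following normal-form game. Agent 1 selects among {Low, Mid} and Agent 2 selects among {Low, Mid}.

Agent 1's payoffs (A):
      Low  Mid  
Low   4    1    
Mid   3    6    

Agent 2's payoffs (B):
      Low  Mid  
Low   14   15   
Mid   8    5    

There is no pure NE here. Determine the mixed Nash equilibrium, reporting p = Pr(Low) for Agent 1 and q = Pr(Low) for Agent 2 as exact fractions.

p = 3/4, q = 5/6

In a mixed NE each player is indifferent between their pure strategies, so the opponent's mix sets the indifference.
Agent 2 indifferent between Low and Mid: p·14 + (1−p)·8 = p·15 + (1−p)·5 ⟹ 8 + 6p = 5 + 10p ⟹ p = 3/4.
Agent 1 indifferent between Low and Mid: q·4 + (1−q)·1 = q·3 + (1−q)·6 ⟹ 1 + 3q = 6 + (-3)q ⟹ q = 5/6.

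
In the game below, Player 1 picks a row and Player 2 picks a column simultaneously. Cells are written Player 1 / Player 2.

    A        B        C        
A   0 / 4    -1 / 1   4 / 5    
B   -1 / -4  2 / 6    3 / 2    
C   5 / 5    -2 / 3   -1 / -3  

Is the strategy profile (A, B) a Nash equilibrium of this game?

Holding Player 2 at B: Player 1 gets -1 from A but could get 2 by switching to B. Player 1 has a profitable deviation.

No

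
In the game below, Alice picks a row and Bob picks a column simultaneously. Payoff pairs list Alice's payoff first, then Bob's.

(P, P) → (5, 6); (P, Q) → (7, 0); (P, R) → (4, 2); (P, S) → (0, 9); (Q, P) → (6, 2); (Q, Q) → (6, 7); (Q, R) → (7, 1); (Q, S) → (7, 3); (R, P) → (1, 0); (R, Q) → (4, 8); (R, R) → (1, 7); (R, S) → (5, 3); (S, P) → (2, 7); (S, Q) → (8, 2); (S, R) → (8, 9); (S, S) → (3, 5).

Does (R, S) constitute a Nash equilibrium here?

No

Holding Bob at S: Alice gets 5 from R but could get 7 by switching to Q. Alice has a profitable deviation.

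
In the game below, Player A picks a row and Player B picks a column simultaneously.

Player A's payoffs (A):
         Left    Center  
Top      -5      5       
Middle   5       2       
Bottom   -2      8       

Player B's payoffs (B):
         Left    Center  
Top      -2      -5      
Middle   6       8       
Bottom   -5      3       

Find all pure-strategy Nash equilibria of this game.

(Bottom, Center)

Check mutual best responses: a cell is a NE iff neither player can gain by unilaterally deviating.
Player A's best responses — vs Left: Middle (payoff 5); vs Center: Bottom (payoff 8).
Player B's best responses — vs Top: Left (payoff -2); vs Middle: Center (payoff 8); vs Bottom: Center (payoff 3).
The only mutual best response is (Bottom, Center); neither player gains by switching there.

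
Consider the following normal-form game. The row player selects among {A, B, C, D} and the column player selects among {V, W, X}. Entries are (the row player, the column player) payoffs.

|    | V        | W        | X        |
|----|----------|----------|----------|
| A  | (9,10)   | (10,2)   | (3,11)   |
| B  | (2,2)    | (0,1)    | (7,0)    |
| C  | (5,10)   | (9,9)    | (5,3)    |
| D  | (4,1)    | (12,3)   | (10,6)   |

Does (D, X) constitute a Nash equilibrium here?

Yes

Holding the column player at X: the row player gets 10 from D, versus 3 from A, 7 from B, 5 from C. No profitable deviation for the row player.
Holding the row player at D: the column player gets 6 from X, versus 1 from V, 3 from W. No profitable deviation for the column player either.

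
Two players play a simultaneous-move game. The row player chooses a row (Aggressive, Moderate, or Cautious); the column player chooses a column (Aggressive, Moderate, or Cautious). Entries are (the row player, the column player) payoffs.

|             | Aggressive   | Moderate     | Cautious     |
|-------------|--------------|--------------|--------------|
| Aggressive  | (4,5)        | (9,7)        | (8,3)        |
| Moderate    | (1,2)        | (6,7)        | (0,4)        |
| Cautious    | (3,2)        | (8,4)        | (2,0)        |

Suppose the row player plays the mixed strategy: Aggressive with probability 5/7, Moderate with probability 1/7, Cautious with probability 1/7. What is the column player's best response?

Compute the column player's expected payoff from each pure strategy against the given mix.
Aggressive: (5/7)·5 + (1/7)·2 + (1/7)·2 = 29/7
Moderate: (5/7)·7 + (1/7)·7 + (1/7)·4 = 46/7
Cautious: (5/7)·3 + (1/7)·4 + (1/7)·0 = 19/7
Highest expected payoff is 46/7, from Moderate.

Moderate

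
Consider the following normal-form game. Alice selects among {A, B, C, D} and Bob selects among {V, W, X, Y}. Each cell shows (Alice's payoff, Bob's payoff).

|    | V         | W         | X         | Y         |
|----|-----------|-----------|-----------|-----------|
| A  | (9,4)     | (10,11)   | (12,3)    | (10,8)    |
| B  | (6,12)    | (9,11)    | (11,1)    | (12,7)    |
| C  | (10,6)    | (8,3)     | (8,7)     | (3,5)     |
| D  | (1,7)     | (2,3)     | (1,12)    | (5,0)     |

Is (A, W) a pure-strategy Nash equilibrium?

Yes

Holding Bob at W: Alice gets 10 from A, versus 9 from B, 8 from C, 2 from D. No profitable deviation for Alice.
Holding Alice at A: Bob gets 11 from W, versus 4 from V, 3 from X, 8 from Y. No profitable deviation for Bob either.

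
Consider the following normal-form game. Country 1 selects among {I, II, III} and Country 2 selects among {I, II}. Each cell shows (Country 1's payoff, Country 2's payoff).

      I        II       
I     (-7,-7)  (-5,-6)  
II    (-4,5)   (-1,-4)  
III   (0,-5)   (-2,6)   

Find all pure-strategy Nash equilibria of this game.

There is no pure-strategy Nash equilibrium

Find each player's best response to every opponent strategy; NE are the intersections.
Country 1's best responses — vs I: III (payoff 0); vs II: II (payoff -1).
Country 2's best responses — vs I: II (payoff -6); vs II: I (payoff 5); vs III: II (payoff 6).
No cell has both players best-responding. For instance, Country 1's best reply to II is II, but against II Country 2 prefers I over II.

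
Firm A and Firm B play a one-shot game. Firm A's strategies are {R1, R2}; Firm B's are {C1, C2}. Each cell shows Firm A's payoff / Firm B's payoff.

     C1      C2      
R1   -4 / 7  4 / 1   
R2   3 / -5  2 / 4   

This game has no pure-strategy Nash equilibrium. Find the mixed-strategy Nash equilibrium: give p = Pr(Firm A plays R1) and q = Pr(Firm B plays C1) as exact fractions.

In a mixed NE each player is indifferent between their pure strategies, so the opponent's mix sets the indifference.
Firm B indifferent between C1 and C2: p·7 + (1−p)·(-5) = p·1 + (1−p)·4 ⟹ (-5) + 12p = 4 + (-3)p ⟹ p = 3/5.
Firm A indifferent between R1 and R2: q·(-4) + (1−q)·4 = q·3 + (1−q)·2 ⟹ 4 + (-8)q = 2 + 1q ⟹ q = 2/9.

p = 3/5, q = 2/9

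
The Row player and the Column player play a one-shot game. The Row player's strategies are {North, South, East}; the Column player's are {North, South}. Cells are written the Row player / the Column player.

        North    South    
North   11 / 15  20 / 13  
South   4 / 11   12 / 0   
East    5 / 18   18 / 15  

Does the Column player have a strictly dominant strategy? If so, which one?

North

A strategy is strictly dominant if it gives the Column player a strictly higher payoff than every other strategy, against every choice by the opponent.
North strictly dominates: vs North: 15 > 13; vs South: 11 > 0; vs East: 18 > 15.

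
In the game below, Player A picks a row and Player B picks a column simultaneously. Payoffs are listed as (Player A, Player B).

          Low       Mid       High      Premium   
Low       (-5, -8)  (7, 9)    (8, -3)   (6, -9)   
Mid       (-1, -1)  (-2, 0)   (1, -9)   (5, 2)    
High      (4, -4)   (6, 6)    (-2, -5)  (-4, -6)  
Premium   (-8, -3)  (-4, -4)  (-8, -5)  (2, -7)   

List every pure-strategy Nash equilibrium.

(Low, Mid)

A profile is a Nash equilibrium when each player is best-responding to the other.
Player A's best responses — vs Low: High (payoff 4); vs Mid: Low (payoff 7); vs High: Low (payoff 8); vs Premium: Low (payoff 6).
Player B's best responses — vs Low: Mid (payoff 9); vs Mid: Premium (payoff 2); vs High: Mid (payoff 6); vs Premium: Low (payoff -3).
The only mutual best response is (Low, Mid); neither player gains by switching there.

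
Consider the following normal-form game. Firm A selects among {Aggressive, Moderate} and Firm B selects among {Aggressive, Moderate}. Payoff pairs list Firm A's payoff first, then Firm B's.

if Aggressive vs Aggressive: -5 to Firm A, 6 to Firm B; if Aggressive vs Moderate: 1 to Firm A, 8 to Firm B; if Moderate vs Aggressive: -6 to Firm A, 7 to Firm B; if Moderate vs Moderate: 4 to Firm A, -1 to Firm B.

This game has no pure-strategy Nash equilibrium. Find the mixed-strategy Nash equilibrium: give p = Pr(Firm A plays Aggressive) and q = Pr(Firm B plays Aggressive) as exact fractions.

p = 4/5, q = 3/4

In a mixed NE each player is indifferent between their pure strategies, so the opponent's mix sets the indifference.
Firm B indifferent between Aggressive and Moderate: p·6 + (1−p)·7 = p·8 + (1−p)·(-1) ⟹ 7 + (-1)p = (-1) + 9p ⟹ p = 4/5.
Firm A indifferent between Aggressive and Moderate: q·(-5) + (1−q)·1 = q·(-6) + (1−q)·4 ⟹ 1 + (-6)q = 4 + (-10)q ⟹ q = 3/4.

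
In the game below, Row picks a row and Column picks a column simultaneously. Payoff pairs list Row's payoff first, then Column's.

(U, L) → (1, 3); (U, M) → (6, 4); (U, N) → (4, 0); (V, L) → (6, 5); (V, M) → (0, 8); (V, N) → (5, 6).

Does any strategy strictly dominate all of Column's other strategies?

M

A strategy is strictly dominant if it gives Column a strictly higher payoff than every other strategy, against every choice by the opponent.
M strictly dominates: vs U: 4 > each of {3, 0}; vs V: 8 > each of {5, 6}.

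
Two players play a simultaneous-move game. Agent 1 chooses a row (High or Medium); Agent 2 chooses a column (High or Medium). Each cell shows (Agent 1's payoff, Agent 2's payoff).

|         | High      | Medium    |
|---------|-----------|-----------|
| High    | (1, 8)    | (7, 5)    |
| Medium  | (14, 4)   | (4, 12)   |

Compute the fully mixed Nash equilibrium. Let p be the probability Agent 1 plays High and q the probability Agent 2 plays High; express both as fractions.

Each player's mixing probability is pinned down by making the *other* player indifferent.
Agent 2 indifferent between High and Medium: p·8 + (1−p)·4 = p·5 + (1−p)·12 ⟹ 4 + 4p = 12 + (-7)p ⟹ p = 8/11.
Agent 1 indifferent between High and Medium: q·1 + (1−q)·7 = q·14 + (1−q)·4 ⟹ 7 + (-6)q = 4 + 10q ⟹ q = 3/16.

p = 8/11, q = 3/16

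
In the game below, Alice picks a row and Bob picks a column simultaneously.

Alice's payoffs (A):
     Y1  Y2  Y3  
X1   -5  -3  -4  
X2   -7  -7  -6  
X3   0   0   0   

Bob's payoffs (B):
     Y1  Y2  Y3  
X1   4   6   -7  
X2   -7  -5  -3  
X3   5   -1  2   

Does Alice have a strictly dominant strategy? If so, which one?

X3

A strategy is strictly dominant if it gives Alice a strictly higher payoff than every other strategy, against every choice by the opponent.
X3 strictly dominates: vs Y1: 0 > each of {-5, -7}; vs Y2: 0 > each of {-3, -7}; vs Y3: 0 > each of {-4, -6}.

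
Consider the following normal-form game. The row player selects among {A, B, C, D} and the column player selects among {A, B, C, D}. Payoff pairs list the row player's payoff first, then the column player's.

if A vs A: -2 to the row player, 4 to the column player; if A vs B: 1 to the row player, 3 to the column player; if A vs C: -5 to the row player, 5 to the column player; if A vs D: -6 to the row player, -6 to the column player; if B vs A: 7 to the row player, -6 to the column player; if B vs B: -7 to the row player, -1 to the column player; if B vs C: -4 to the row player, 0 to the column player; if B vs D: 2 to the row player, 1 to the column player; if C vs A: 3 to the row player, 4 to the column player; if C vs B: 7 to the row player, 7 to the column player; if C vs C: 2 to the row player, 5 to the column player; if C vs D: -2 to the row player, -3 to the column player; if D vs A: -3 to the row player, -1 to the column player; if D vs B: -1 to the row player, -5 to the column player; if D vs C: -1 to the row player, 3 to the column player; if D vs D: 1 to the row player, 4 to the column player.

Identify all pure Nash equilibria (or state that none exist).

Find each player's best response to every opponent strategy; NE are the intersections.
The row player's best responses — vs A: B (payoff 7); vs B: C (payoff 7); vs C: C (payoff 2); vs D: B (payoff 2).
The column player's best responses — vs A: C (payoff 5); vs B: D (payoff 1); vs C: B (payoff 7); vs D: D (payoff 4).
Mutual best responses occur at (B, D) and (C, B); at each, neither player gains by switching.

(B, D) and (C, B)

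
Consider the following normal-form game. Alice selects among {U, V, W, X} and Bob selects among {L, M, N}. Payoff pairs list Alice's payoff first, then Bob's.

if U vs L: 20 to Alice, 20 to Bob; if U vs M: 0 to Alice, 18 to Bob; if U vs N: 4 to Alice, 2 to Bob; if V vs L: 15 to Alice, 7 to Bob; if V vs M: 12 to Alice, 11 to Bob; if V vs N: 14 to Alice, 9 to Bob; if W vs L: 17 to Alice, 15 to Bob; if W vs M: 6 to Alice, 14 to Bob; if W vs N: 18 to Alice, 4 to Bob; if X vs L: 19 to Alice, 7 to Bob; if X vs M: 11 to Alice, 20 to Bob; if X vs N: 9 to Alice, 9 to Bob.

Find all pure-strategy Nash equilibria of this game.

(U, L) and (V, M)

Find each player's best response to every opponent strategy; NE are the intersections.
Alice's best responses — vs L: U (payoff 20); vs M: V (payoff 12); vs N: W (payoff 18).
Bob's best responses — vs U: L (payoff 20); vs V: M (payoff 11); vs W: L (payoff 15); vs X: M (payoff 20).
Mutual best responses occur at (U, L) and (V, M); at each, neither player gains by switching.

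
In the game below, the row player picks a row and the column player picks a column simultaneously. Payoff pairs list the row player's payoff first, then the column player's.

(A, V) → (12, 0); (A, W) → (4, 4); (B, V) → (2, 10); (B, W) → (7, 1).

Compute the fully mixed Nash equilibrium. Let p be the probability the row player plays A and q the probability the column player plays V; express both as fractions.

In a mixed NE each player is indifferent between their pure strategies, so the opponent's mix sets the indifference.
The column player indifferent between V and W: p·0 + (1−p)·10 = p·4 + (1−p)·1 ⟹ 10 + (-10)p = 1 + 3p ⟹ p = 9/13.
The row player indifferent between A and B: q·12 + (1−q)·4 = q·2 + (1−q)·7 ⟹ 4 + 8q = 7 + (-5)q ⟹ q = 3/13.

p = 9/13, q = 3/13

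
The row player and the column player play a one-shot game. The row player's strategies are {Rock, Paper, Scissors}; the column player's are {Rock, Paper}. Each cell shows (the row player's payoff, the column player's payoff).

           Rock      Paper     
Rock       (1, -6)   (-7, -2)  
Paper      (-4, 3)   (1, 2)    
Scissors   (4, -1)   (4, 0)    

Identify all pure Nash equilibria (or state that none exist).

(Scissors, Paper)

Find each player's best response to every opponent strategy; NE are the intersections.
The row player's best responses — vs Rock: Scissors (payoff 4); vs Paper: Scissors (payoff 4).
The column player's best responses — vs Rock: Paper (payoff -2); vs Paper: Rock (payoff 3); vs Scissors: Paper (payoff 0).
The only mutual best response is (Scissors, Paper); neither player gains by switching there.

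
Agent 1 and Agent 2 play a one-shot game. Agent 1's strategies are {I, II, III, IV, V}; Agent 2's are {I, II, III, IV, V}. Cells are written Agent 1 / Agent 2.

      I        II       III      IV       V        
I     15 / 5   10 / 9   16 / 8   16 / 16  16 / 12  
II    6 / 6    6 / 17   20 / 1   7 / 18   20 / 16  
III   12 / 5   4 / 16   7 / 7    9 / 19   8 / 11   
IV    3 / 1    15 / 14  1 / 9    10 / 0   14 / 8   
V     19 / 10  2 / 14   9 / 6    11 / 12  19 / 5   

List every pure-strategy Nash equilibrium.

(I, IV) and (IV, II)

A profile is a Nash equilibrium when each player is best-responding to the other.
Agent 1's best responses — vs I: V (payoff 19); vs II: IV (payoff 15); vs III: II (payoff 20); vs IV: I (payoff 16); vs V: II (payoff 20).
Agent 2's best responses — vs I: IV (payoff 16); vs II: IV (payoff 18); vs III: IV (payoff 19); vs IV: II (payoff 14); vs V: II (payoff 14).
Mutual best responses occur at (I, IV) and (IV, II); at each, neither player gains by switching.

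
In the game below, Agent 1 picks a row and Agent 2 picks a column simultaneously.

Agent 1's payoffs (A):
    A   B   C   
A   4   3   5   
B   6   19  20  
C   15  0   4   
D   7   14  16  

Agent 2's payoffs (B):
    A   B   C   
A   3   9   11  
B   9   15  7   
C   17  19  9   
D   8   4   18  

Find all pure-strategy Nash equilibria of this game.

(B, B)

Check mutual best responses: a cell is a NE iff neither player can gain by unilaterally deviating.
Agent 1's best responses — vs A: C (payoff 15); vs B: B (payoff 19); vs C: B (payoff 20).
Agent 2's best responses — vs A: C (payoff 11); vs B: B (payoff 15); vs C: B (payoff 19); vs D: C (payoff 18).
The only mutual best response is (B, B); neither player gains by switching there.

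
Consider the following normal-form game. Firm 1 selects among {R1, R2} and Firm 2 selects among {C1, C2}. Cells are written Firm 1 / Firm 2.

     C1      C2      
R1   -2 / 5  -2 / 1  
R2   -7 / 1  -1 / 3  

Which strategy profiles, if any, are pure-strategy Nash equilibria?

A profile is a Nash equilibrium when each player is best-responding to the other.
Firm 1's best responses — vs C1: R1 (payoff -2); vs C2: R2 (payoff -1).
Firm 2's best responses — vs R1: C1 (payoff 5); vs R2: C2 (payoff 3).
Mutual best responses occur at (R1, C1) and (R2, C2); at each, neither player gains by switching.

(R1, C1) and (R2, C2)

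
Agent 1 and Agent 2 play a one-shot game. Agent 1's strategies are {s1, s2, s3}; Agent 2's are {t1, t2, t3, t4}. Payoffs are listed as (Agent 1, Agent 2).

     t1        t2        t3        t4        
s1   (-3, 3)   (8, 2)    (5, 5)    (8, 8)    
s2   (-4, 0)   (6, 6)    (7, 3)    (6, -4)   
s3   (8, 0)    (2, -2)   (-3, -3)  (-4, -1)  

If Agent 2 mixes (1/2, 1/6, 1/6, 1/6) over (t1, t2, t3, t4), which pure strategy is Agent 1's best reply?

Agent 1's best reply maximizes expected payoff against the mix.
s1: (1/2)·(-3) + (1/6)·8 + (1/6)·5 + (1/6)·8 = 2
s2: (1/2)·(-4) + (1/6)·6 + (1/6)·7 + (1/6)·6 = 7/6
s3: (1/2)·8 + (1/6)·2 + (1/6)·(-3) + (1/6)·(-4) = 19/6
Highest expected payoff is 19/6, from s3.

s3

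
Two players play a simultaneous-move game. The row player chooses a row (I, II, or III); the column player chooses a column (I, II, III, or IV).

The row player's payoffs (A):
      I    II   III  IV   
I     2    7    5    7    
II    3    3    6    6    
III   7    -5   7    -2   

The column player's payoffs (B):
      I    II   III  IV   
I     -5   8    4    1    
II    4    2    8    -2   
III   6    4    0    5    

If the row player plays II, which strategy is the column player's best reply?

III

With the row player fixed at II, the column player's payoffs are: I → 4, II → 2, III → 8, IV → -2.
The maximum is 8, achieved by III.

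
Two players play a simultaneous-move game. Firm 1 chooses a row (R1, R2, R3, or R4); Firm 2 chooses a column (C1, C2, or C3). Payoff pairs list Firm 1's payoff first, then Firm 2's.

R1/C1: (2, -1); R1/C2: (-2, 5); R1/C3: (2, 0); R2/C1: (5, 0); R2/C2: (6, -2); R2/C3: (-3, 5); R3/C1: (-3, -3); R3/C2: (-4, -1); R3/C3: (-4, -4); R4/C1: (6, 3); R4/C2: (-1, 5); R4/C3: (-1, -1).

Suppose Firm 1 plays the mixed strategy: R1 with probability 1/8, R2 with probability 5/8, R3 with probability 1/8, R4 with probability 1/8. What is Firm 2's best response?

Firm 2's best reply maximizes expected payoff against the mix.
C1: (1/8)·(-1) + (5/8)·0 + (1/8)·(-3) + (1/8)·3 = -1/8
C2: (1/8)·5 + (5/8)·(-2) + (1/8)·(-1) + (1/8)·5 = -1/8
C3: (1/8)·0 + (5/8)·5 + (1/8)·(-4) + (1/8)·(-1) = 5/2
Highest expected payoff is 5/2, from C3.

C3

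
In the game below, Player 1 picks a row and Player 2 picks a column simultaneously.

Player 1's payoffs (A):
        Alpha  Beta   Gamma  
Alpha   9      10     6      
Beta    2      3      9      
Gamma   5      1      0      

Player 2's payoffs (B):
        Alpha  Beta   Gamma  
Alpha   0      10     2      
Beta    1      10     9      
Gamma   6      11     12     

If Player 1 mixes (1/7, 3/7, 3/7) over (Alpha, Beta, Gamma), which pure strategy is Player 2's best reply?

Beta

Player 2's best reply maximizes expected payoff against the mix.
Alpha: (1/7)·0 + (3/7)·1 + (3/7)·6 = 3
Beta: (1/7)·10 + (3/7)·10 + (3/7)·11 = 73/7
Gamma: (1/7)·2 + (3/7)·9 + (3/7)·12 = 65/7
Highest expected payoff is 73/7, from Beta.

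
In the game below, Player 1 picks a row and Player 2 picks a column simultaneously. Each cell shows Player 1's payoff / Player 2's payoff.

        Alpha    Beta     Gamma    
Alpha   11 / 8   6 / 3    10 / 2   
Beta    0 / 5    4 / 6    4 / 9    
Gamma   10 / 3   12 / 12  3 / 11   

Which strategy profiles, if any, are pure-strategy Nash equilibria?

(Alpha, Alpha) and (Gamma, Beta)

Check mutual best responses: a cell is a NE iff neither player can gain by unilaterally deviating.
Player 1's best responses — vs Alpha: Alpha (payoff 11); vs Beta: Gamma (payoff 12); vs Gamma: Alpha (payoff 10).
Player 2's best responses — vs Alpha: Alpha (payoff 8); vs Beta: Gamma (payoff 9); vs Gamma: Beta (payoff 12).
Mutual best responses occur at (Alpha, Alpha) and (Gamma, Beta); at each, neither player gains by switching.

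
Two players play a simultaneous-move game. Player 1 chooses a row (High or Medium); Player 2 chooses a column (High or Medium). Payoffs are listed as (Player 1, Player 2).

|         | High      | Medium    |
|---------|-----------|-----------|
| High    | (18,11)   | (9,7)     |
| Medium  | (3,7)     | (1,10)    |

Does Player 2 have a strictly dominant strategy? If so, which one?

A strategy is strictly dominant if it gives Player 2 a strictly higher payoff than every other strategy, against every choice by the opponent.
High is not dominant: against Medium, Medium gives 10 > 7.
Medium is not dominant: against High, High gives 11 > 7.
No single strategy is best against every opponent action.

None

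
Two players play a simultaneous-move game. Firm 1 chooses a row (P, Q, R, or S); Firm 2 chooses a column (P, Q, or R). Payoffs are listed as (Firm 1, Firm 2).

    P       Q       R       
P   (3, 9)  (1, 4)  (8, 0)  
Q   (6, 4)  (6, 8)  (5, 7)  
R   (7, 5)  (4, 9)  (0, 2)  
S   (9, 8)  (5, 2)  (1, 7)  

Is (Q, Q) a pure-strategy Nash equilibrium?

Holding Firm 2 at Q: Firm 1 gets 6 from Q, versus 1 from P, 4 from R, 5 from S. No profitable deviation for Firm 1.
Holding Firm 1 at Q: Firm 2 gets 8 from Q, versus 4 from P, 7 from R. No profitable deviation for Firm 2 either.

Yes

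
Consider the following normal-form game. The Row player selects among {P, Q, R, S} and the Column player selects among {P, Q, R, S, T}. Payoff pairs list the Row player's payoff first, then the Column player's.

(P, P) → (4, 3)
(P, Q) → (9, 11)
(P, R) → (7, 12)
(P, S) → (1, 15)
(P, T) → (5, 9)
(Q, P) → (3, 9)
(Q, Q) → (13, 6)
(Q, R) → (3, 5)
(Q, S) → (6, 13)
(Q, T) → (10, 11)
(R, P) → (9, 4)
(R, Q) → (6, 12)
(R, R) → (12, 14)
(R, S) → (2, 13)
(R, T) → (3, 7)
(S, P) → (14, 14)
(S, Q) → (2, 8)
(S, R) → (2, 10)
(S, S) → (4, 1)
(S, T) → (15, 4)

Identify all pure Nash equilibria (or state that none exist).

(Q, S), (R, R), and (S, P)

Find each player's best response to every opponent strategy; NE are the intersections.
The Row player's best responses — vs P: S (payoff 14); vs Q: Q (payoff 13); vs R: R (payoff 12); vs S: Q (payoff 6); vs T: S (payoff 15).
The Column player's best responses — vs P: S (payoff 15); vs Q: S (payoff 13); vs R: R (payoff 14); vs S: P (payoff 14).
Mutual best responses occur at (Q, S), (R, R), and (S, P); at each, neither player gains by switching.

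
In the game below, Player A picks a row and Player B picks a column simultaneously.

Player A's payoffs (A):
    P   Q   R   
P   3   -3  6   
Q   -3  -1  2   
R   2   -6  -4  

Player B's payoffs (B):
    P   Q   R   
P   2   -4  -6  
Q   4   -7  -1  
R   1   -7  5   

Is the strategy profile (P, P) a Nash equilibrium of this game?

Yes

Holding Player B at P: Player A gets 3 from P, versus -3 from Q, 2 from R. No profitable deviation for Player A.
Holding Player A at P: Player B gets 2 from P, versus -4 from Q, -6 from R. No profitable deviation for Player B either.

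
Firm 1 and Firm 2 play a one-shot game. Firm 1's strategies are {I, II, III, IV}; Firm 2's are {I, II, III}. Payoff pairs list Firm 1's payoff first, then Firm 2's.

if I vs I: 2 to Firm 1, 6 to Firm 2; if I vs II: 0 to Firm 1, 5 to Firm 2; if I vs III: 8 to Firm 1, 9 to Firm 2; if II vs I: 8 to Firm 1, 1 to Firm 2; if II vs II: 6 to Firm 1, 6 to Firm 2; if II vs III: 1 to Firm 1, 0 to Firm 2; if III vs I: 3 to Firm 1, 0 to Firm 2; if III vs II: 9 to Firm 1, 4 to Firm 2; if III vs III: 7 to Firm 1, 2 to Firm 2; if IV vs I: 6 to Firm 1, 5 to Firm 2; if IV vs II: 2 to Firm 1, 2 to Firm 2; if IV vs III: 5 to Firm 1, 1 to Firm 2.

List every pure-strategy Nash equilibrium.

(I, III) and (III, II)

A profile is a Nash equilibrium when each player is best-responding to the other.
Firm 1's best responses — vs I: II (payoff 8); vs II: III (payoff 9); vs III: I (payoff 8).
Firm 2's best responses — vs I: III (payoff 9); vs II: II (payoff 6); vs III: II (payoff 4); vs IV: I (payoff 5).
Mutual best responses occur at (I, III) and (III, II); at each, neither player gains by switching.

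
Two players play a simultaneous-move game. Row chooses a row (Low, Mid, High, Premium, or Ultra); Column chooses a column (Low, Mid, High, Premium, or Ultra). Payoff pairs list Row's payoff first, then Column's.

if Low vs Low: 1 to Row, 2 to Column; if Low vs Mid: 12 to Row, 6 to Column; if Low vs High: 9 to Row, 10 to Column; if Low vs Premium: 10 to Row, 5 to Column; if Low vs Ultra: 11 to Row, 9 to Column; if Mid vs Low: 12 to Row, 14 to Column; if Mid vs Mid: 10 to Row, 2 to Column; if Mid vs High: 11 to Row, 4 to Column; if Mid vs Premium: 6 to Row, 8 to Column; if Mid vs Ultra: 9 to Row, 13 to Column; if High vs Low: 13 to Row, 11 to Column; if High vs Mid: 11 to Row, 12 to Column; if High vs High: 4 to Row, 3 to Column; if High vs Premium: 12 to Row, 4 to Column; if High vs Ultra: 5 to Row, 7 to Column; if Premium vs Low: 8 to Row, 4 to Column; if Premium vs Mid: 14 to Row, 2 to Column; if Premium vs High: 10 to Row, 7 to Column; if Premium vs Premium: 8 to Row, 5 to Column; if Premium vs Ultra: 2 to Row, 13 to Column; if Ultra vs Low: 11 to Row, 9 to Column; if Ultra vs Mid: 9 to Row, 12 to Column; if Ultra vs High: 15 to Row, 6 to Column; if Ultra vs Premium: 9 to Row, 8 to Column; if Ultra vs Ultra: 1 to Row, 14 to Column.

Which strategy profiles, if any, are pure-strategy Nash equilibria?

None

A profile is a Nash equilibrium when each player is best-responding to the other.
Row's best responses — vs Low: High (payoff 13); vs Mid: Premium (payoff 14); vs High: Ultra (payoff 15); vs Premium: High (payoff 12); vs Ultra: Low (payoff 11).
Column's best responses — vs Low: High (payoff 10); vs Mid: Low (payoff 14); vs High: Mid (payoff 12); vs Premium: Ultra (payoff 13); vs Ultra: Ultra (payoff 14).
No cell has both players best-responding. For instance, Row's best reply to Low is High, but against High Column prefers Mid over Low.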